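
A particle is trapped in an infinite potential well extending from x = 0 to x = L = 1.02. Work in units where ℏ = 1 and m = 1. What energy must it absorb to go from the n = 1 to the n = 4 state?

ΔE = 71.1

E_n = n²π²ℏ²/(2mL²), so ΔE = (4² − 1²) π²ℏ²/(2mL²).
ΔE = 15 × π² / (2 × 1 × 1.02²) = 71.15.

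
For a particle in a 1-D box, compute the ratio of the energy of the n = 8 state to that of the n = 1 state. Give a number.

Since E_n ∝ n², the ratio is (8/1)² = 64.

64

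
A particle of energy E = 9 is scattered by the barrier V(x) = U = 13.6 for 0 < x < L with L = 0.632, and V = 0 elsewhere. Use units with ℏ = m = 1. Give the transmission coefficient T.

E < U: inside the barrier ψ ∝ e^{±κx} with κ = √(2m(U − E))/ℏ = 3.033.
κL = 1.917, sinh(κL) = 3.327.
Matching ψ, ψ′ at both faces gives T = [1 + U² sinh²(κL) / (4E(U − E))]⁻¹ = 1/13.36 = 0.0749.

T = 0.0749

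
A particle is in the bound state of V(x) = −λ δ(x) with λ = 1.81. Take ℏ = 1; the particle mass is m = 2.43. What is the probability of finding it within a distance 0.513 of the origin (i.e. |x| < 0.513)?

P = 0.989

The normalised bound state is ψ = √κ e^{−κ|x|} with κ = mλ/ℏ² = 4.398.
P(|x| < d) = ∫_{−d}^{d} κ e^{−2κ|x|} dx = 1 − e^{−2κd} = 1 − e^{−4.513} = 0.9890.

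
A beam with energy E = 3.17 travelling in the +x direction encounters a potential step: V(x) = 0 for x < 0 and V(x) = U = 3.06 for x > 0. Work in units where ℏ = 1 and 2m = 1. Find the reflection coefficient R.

The wavenumbers are k₁ = √(2mE)/ℏ = 1.780 on the left and k₂ = √(2m(E − U))/ℏ = 0.3317 on the right.
Matching ψ and ψ′ at x = 0 gives r = (k₁ − k₂)/(k₁ + k₂), so R = r² = 0.4705 and T = 1 − R = 0.5295.

R = 0.471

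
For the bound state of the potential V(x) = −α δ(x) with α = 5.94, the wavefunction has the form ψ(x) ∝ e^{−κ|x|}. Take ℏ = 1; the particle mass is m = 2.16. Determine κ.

Integrating the TISE across x = 0 gives the cusp condition ψ'(0⁺) − ψ'(0⁻) = −(2mα/ℏ²)ψ(0).
With ψ ∝ e^{−κ|x|} this yields −2κ = −2mα/ℏ², so κ = mα/ℏ² = 12.83.

κ = 12.8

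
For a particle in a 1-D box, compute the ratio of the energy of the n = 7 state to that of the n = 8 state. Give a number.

0.765625

Since E_n ∝ n², the ratio is (7/8)² = 0.765625.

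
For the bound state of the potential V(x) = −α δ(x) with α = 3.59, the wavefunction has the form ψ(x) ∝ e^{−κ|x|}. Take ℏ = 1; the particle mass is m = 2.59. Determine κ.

κ = 9.30

Integrate −(ℏ²/2m)ψ'' − αδ(x)ψ = Eψ from −ε to +ε: the ψ'' term gives ψ'(0⁺) − ψ'(0⁻) and the δ term gives −(2mα/ℏ²)ψ(0).
With ψ ∝ e^{−κ|x|} this yields −2κ = −2mα/ℏ², so κ = mα/ℏ² = 9.298.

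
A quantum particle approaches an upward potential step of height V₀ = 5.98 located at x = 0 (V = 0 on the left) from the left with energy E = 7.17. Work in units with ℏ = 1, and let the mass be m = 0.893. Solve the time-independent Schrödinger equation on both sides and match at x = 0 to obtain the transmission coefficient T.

The wavenumbers are k₁ = √(2mE)/ℏ = 3.578 on the left and k₂ = √(2m(E − V₀))/ℏ = 1.458 on the right.
Continuity of ψ and ψ′ at the step yields the reflection amplitude r = (k₁ − k₂)/(k₁ + k₂) = 0.4211; thus R = |r|² = 0.1773, T = 0.8227.

T = 0.823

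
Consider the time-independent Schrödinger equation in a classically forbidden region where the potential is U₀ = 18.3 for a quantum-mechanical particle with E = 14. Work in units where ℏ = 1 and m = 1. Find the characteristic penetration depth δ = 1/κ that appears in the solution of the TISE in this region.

Since E < U₀ the TISE in this region is ψ'' = κ²ψ with κ = √(2m(U₀ − E))/ℏ.
κ = √(2 × 1 × 4.3) = 2.933. The penetration depth is δ = 1/κ = 0.341.

δ = 0.341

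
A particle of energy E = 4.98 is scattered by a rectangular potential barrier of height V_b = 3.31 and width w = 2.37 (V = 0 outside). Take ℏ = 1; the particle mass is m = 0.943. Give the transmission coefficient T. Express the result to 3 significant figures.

E > V_b: inside the barrier k₂ = √(2m(E − V_b))/ℏ = 1.775, k₂w = 4.206.
T = [1 + V_b² sin²(k₂w) / (4E(E − V_b))]⁻¹ = 1/1.252 = 0.799.

T = 0.799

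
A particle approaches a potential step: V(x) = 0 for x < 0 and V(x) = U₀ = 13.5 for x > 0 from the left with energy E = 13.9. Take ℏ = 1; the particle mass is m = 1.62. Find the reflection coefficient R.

The wavenumbers are k₁ = √(2mE)/ℏ = 6.711 on the left and k₂ = √(2m(E − U₀))/ℏ = 1.138 on the right.
Continuity of ψ and ψ′ at the step yields the reflection amplitude r = (k₁ − k₂)/(k₁ + k₂) = 0.7099; thus R = |r|² = 0.5040, T = 0.4960.

R = 0.504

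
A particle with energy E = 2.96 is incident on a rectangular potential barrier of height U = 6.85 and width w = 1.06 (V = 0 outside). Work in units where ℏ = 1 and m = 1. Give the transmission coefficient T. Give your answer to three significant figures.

E < U: inside the barrier ψ ∝ e^{±κx} with κ = √(2m(U − E))/ℏ = 2.789.
κw = 2.957, sinh(κw) = 9.590.
Matching ψ, ψ′ at both faces gives T = [1 + U² sinh²(κw) / (4E(U − E))]⁻¹ = 1/94.70 = 0.0106.

T = 0.0106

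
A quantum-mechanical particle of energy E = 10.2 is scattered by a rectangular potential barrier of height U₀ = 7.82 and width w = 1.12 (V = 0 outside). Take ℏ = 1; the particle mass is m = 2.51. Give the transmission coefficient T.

Above the barrier the interior wavenumber is k₂ = √(2m(E − U₀))/ℏ = 3.457, giving phase k₂w = 3.871.
T = [1 + U₀² sin²(k₂w) / (4E(E − U₀))]⁻¹ = 1/1.280 = 0.781.

T = 0.781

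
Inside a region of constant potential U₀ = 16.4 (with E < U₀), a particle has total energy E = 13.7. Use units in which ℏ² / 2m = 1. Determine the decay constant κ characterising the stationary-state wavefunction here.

Since E < U₀ the TISE in this region is ψ'' = κ²ψ with κ = √(2m(U₀ − E))/ℏ.
κ = √(2 × 0.5 × 2.7) = 1.643.

κ = 1.64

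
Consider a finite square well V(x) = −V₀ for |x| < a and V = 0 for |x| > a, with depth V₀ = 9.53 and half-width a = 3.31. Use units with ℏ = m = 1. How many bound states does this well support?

The dimensionless depth is z₀ = a√(2mV₀)/ℏ = 3.31 × √(19.06) = 14.45.
The even/odd transcendental equations gain one root per π/2 in z₀, giving N = 1 + ⌊2z₀/π⌋ = 1 + ⌊9.200⌋ = 10.

N = 10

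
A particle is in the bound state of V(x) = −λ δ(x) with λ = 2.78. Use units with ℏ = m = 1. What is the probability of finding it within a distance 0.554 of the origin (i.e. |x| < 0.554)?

P = 0.954

The normalised bound state is ψ = √κ e^{−κ|x|} with κ = mλ/ℏ² = 2.780.
P(|x| < d) = ∫_{−d}^{d} κ e^{−2κ|x|} dx = 1 − e^{−2κd} = 1 − e^{−3.080} = 0.9541.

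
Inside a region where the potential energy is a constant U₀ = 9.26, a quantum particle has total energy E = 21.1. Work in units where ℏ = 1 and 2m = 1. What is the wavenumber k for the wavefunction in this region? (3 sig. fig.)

k = 3.44

With E > U₀ the solution is oscillatory, ψ ∝ e^{±ikx} with k = √(2m(E − U₀))/ℏ.
k = √(2 × 0.5 × 11.84) = 3.441.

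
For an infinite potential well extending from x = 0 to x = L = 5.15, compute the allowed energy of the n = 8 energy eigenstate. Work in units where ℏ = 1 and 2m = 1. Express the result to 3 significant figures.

E = 23.8

Requiring ψ(0) = ψ(L) = 0 quantises k = nπ/L, hence E_n = ℏ²k²/2m = n²π²ℏ²/(2mL²).
E_8 = 8² × π² / (2 × 0.5 × 5.15²) = 23.82.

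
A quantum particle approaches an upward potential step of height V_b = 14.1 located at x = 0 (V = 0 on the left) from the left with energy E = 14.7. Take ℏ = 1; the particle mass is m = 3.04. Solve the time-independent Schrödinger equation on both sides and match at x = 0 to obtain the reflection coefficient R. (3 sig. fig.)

The wavenumbers are k₁ = √(2mE)/ℏ = 9.454 on the left and k₂ = √(2m(E − V_b))/ℏ = 1.910 on the right.
Continuity of ψ and ψ′ at the step yields the reflection amplitude r = (k₁ − k₂)/(k₁ + k₂) = 0.6639; thus R = |r|² = 0.4407, T = 0.5593.

R = 0.441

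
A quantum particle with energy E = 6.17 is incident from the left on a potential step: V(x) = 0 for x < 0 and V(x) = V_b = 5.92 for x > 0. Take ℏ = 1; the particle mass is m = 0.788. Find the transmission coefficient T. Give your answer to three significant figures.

T = 0.558

The wavenumbers are k₁ = √(2mE)/ℏ = 3.118 on the left and k₂ = √(2m(E − V_b))/ℏ = 0.6277 on the right.
Matching ψ and ψ′ at x = 0 gives r = (k₁ − k₂)/(k₁ + k₂), so R = r² = 0.4421 and T = 1 − R = 0.5579.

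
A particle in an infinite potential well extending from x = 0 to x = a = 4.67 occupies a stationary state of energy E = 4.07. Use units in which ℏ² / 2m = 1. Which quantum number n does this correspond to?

n = 3

From E_n = n²π²ℏ²/(2ma²) invert to n = √(2ma²E)/(πℏ).
n = (4.67/π) × √(2 × 0.5 × 4.07) = 2.999 → n = 3.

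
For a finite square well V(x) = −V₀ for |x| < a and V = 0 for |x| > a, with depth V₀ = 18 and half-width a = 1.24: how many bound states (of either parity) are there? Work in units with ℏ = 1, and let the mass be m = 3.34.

The dimensionless depth is z₀ = a√(2mV₀)/ℏ = 1.24 × √(120.2) = 13.60.
A new bound state (alternating even/odd) appears each time z₀ passes a multiple of π/2, so N = ⌊2z₀/π⌋ + 1 = ⌊8.656⌋ + 1 = 9.

N = 9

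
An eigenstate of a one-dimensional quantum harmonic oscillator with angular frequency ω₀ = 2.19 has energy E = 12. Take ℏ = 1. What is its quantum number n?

Invert E_n = (n + ½)ℏω₀: n = E/ℏω₀ − ½ = 4.979, so n = 5.

n = 5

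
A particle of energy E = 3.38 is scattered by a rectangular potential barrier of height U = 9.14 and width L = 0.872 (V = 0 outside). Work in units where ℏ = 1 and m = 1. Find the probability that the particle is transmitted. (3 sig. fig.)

T = 0.00997

Since E < U the interior solution is evanescent with decay constant κ = √(2m(U − E))/ℏ = 3.394.
κL = 2.960, sinh(κL) = 9.620.
Matching ψ, ψ′ at both faces gives T = [1 + U² sinh²(κL) / (4E(U − E))]⁻¹ = 1/100.3 = 0.00997.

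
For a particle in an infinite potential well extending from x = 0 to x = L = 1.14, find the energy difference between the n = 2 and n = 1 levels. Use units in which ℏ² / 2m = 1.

E_n = n²π²ℏ²/(2mL²), so ΔE = (2² − 1²) π²ℏ²/(2mL²).
ΔE = 3 × π² / (2 × 0.5 × 1.14²) = 22.78.

ΔE = 22.8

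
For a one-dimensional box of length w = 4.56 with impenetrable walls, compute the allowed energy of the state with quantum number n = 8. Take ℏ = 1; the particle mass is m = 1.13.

E = 13.4

The infinite-well eigenfunctions ψ_n = √(2/w) sin(nπx/w) vanish at both walls, giving E_n = n²π²ℏ²/(2mw²).
E_8 = 8² × π² / (2 × 1.13 × 4.56²) = 13.44.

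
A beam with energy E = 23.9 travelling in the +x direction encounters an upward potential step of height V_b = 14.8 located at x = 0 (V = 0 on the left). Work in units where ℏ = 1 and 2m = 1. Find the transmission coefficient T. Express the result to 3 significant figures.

T = 0.944

The wavenumbers are k₁ = √(2mE)/ℏ = 4.889 on the left and k₂ = √(2m(E − V_b))/ℏ = 3.017 on the right.
Continuity of ψ and ψ′ at the step yields the reflection amplitude r = (k₁ − k₂)/(k₁ + k₂) = 0.2368; thus R = |r|² = 0.05608, T = 0.9439.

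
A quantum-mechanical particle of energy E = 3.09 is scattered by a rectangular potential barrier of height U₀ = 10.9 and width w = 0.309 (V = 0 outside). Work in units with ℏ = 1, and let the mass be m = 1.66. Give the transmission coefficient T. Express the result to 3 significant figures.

T = 0.132

E < U₀: inside the barrier ψ ∝ e^{±κx} with κ = √(2m(U₀ − E))/ℏ = 5.092.
κw = 1.573, sinh(κw) = 2.308.
The exact tunnelling result is T⁻¹ = 1 + U₀² sinh²(κw) / [4E(U₀ − E)] = 7.556, so T = 0.132.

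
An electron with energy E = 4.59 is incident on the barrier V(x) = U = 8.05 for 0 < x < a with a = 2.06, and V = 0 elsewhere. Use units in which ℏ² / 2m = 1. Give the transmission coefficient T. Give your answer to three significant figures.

T = 0.00184

E < U: inside the barrier ψ ∝ e^{±κx} with κ = √(2m(U − E))/ℏ = 1.860.
κa = 3.832, sinh(κa) = 23.06.
Matching ψ, ψ′ at both faces gives T = [1 + U² sinh²(κa) / (4E(U − E))]⁻¹ = 1/543.6 = 0.00184.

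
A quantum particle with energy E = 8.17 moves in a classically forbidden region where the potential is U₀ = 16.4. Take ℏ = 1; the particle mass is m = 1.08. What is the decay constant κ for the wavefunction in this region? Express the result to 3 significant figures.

Since E < U₀ the TISE in this region is ψ'' = κ²ψ with κ = √(2m(U₀ − E))/ℏ.
κ = √(2 × 1.08 × 8.23) = 4.216.

κ = 4.22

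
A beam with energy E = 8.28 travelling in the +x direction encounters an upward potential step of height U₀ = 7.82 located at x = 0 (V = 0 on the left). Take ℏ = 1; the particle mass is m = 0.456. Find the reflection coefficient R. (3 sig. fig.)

On each side the TISE gives plane waves with k = √(2m(E − V))/ℏ: k₁ = √(2·0.456·8.28) = 2.748, k₂ = √(2·0.456·0.46) = 0.6477.
Continuity of ψ and ψ′ at the step yields the reflection amplitude r = (k₁ − k₂)/(k₁ + k₂) = 0.6185; thus R = |r|² = 0.3826, T = 0.6174.

R = 0.383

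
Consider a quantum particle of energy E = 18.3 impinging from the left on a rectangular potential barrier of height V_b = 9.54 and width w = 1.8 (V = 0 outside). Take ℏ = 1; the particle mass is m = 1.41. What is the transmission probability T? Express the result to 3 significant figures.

T = 0.971

E > V_b: inside the barrier k₂ = √(2m(E − V_b))/ℏ = 4.970, k₂w = 8.946.
T = [1 + V_b² sin²(k₂w) / (4E(E − V_b))]⁻¹ = 1/1.030 = 0.971.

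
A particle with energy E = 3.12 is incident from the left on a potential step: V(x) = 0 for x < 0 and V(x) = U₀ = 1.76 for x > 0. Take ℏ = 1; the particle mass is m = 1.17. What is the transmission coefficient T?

On each side the TISE gives plane waves with k = √(2m(E − V))/ℏ: k₁ = √(2·1.17·3.12) = 2.702, k₂ = √(2·1.17·1.36) = 1.784.
Matching ψ and ψ′ at x = 0 gives r = (k₁ − k₂)/(k₁ + k₂), so R = r² = 0.04188 and T = 1 − R = 0.9581.

T = 0.958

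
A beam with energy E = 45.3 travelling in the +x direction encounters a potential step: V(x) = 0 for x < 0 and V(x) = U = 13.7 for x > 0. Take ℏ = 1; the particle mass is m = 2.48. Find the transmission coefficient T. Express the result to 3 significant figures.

On each side the TISE gives plane waves with k = √(2m(E − V))/ℏ: k₁ = √(2·2.48·45.3) = 14.99, k₂ = √(2·2.48·31.6) = 12.52.
Matching ψ and ψ′ at x = 0 gives r = (k₁ − k₂)/(k₁ + k₂), so R = r² = 0.008063 and T = 1 − R = 0.9919.

T = 0.992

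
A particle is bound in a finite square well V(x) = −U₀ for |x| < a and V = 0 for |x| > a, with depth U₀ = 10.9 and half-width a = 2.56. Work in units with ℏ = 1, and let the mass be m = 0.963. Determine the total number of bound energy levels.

N = 8

Define the well-strength parameter z₀ = (a/ℏ)√(2mU₀) = 2.56 × √(2·0.963·10.9) = 11.73.
The even/odd transcendental equations gain one root per π/2 in z₀, giving N = 1 + ⌊2z₀/π⌋ = 1 + ⌊7.467⌋ = 8.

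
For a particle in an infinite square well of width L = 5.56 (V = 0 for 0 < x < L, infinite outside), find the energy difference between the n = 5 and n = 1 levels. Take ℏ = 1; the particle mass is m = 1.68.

E_n = n²π²ℏ²/(2mL²), so ΔE = (5² − 1²) π²ℏ²/(2mL²).
ΔE = 24 × π² / (2 × 1.68 × 5.56²) = 2.280.

ΔE = 2.28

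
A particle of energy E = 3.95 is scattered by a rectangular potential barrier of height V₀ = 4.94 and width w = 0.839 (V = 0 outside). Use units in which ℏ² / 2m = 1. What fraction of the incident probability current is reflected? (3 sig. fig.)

Since E < V₀ the interior solution is evanescent with decay constant κ = √(2m(V₀ − E))/ℏ = 0.9950.
κw = 0.8348, sinh(κw) = 0.9352.
Matching ψ, ψ′ at both faces gives T = [1 + V₀² sinh²(κw) / (4E(V₀ − E))]⁻¹ = 1/2.364 = 0.423.
R = 1 − T = 0.577.

R = 0.577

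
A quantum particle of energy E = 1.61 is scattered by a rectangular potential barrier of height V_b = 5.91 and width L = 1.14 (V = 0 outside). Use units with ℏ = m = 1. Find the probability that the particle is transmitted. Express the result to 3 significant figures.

T = 0.00395

E < V_b: inside the barrier ψ ∝ e^{±κx} with κ = √(2m(V_b − E))/ℏ = 2.933.
κL = 3.343, sinh(κL) = 14.14.
Matching ψ, ψ′ at both faces gives T = [1 + V_b² sinh²(κL) / (4E(V_b − E))]⁻¹ = 1/253.1 = 0.00395.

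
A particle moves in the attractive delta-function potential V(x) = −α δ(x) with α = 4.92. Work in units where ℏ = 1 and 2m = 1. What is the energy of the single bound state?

For x ≠ 0 the bound state is ψ ∝ e^{−κ|x|}; integrating the TISE across the delta gives the cusp condition 2κ = 2mα/ℏ², so κ = 2.460.
Then E = −ℏ²κ²/(2m) = −mα²/(2ℏ²) = -6.052.

E = -6.05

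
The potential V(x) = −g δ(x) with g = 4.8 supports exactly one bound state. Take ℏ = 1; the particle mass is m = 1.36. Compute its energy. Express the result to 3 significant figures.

The bound state is ψ(x) = √κ e^{−κ|x|}. The derivative jump ψ'(0⁺) − ψ'(0⁻) = −(2mg/ℏ²)ψ(0) fixes κ = mg/ℏ² = 6.528.
Then E = −ℏ²κ²/(2m) = −mg²/(2ℏ²) = -15.67.

E = -15.7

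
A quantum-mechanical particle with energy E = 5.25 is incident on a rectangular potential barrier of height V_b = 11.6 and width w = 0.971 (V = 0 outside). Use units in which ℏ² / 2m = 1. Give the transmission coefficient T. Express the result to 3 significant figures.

T = 0.0293

E < V_b: inside the barrier ψ ∝ e^{±κx} with κ = √(2m(V_b − E))/ℏ = 2.520.
κw = 2.447, sinh(κw) = 5.733.
Matching ψ, ψ′ at both faces gives T = [1 + V_b² sinh²(κw) / (4E(V_b − E))]⁻¹ = 1/34.16 = 0.0293.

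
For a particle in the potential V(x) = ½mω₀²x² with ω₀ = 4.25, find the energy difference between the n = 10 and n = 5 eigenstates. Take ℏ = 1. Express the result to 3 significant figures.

ΔE = 21.3

E_n = ℏω₀(n + ½), so ΔE = (10 − 5) ℏω₀ = 5 × 4.25 = 21.25.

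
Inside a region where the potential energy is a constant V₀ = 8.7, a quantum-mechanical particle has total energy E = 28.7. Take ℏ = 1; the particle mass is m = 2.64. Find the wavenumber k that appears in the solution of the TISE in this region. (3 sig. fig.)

k = 10.3

With E > V₀ the solution is oscillatory, ψ ∝ e^{±ikx} with k = √(2m(E − V₀))/ℏ.
k = √(2 × 2.64 × 20) = 10.28.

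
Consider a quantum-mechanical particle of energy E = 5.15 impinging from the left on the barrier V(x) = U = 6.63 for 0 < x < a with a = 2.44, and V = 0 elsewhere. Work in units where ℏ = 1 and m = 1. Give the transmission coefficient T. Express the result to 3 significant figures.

T = 0.000626

Since E < U the interior solution is evanescent with decay constant κ = √(2m(U − E))/ℏ = 1.720.
κa = 4.198, sinh(κa) = 33.27.
Matching ψ, ψ′ at both faces gives T = [1 + U² sinh²(κa) / (4E(U − E))]⁻¹ = 1/1597 = 0.000626.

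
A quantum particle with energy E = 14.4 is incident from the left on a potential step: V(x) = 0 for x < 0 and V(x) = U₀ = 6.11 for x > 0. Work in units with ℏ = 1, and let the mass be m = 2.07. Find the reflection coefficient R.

The wavenumbers are k₁ = √(2mE)/ℏ = 7.721 on the left and k₂ = √(2m(E − U₀))/ℏ = 5.858 on the right.
Continuity of ψ and ψ′ at the step yields the reflection amplitude r = (k₁ − k₂)/(k₁ + k₂) = 0.1372; thus R = |r|² = 0.01882, T = 0.9812.

R = 0.0188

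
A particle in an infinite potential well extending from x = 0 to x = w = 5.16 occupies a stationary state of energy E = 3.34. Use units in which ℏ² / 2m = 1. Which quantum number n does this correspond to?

For an infinite well E_n = n²π²ℏ²/(2mw²), so n = (w/πℏ)√(2mE).
n = (5.16/π) × √(2 × 0.5 × 3.34) = 3.002 → n = 3.

n = 3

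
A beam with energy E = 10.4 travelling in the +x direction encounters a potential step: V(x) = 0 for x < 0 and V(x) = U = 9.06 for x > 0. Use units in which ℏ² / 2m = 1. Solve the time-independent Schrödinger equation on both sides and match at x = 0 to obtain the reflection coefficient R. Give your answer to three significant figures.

R = 0.223

On each side the TISE gives plane waves with k = √(2m(E − V))/ℏ: k₁ = √(2·½·10.4) = 3.225, k₂ = √(2·½·1.34) = 1.158.
Continuity of ψ and ψ′ at the step yields the reflection amplitude r = (k₁ − k₂)/(k₁ + k₂) = 0.4717; thus R = |r|² = 0.2225, T = 0.7775.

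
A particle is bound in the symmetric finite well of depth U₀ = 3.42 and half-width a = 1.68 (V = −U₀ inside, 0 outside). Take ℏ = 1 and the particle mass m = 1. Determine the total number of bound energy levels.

Define the well-strength parameter z₀ = (a/ℏ)√(2mU₀) = 1.68 × √(2·1·3.42) = 4.394.
The even/odd transcendental equations gain one root per π/2 in z₀, giving N = 1 + ⌊2z₀/π⌋ = 1 + ⌊2.797⌋ = 3.

N = 3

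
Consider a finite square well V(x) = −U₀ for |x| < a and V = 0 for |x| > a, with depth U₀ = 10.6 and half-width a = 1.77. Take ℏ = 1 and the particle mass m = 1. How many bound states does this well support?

N = 6

The dimensionless depth is z₀ = a√(2mU₀)/ℏ = 1.77 × √(21.20) = 8.150.
The even/odd transcendental equations gain one root per π/2 in z₀, giving N = 1 + ⌊2z₀/π⌋ = 1 + ⌊5.188⌋ = 6.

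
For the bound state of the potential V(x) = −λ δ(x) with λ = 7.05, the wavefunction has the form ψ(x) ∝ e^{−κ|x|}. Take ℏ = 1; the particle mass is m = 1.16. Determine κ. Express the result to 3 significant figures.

Integrating the TISE across x = 0 gives the cusp condition ψ'(0⁺) − ψ'(0⁻) = −(2mλ/ℏ²)ψ(0).
With ψ ∝ e^{−κ|x|} this yields −2κ = −2mλ/ℏ², so κ = mλ/ℏ² = 8.178.

κ = 8.18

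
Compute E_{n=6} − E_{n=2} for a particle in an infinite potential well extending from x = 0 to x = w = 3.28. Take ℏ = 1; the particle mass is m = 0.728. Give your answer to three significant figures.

E_n = n²π²ℏ²/(2mw²), so ΔE = (6² − 2²) π²ℏ²/(2mw²).
ΔE = 32 × π² / (2 × 0.728 × 3.28²) = 20.16.

ΔE = 20.2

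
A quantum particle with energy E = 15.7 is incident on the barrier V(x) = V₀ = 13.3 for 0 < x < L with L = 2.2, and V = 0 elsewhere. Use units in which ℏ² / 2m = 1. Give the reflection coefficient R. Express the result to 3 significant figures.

E > V₀: inside the barrier k₂ = √(2m(E − V₀))/ℏ = 1.549, k₂L = 3.408.
T = [1 + V₀² sin²(k₂L) / (4E(E − V₀))]⁻¹ = 1/1.081 = 0.925.
R = 1 − T = 0.0753.

R = 0.0753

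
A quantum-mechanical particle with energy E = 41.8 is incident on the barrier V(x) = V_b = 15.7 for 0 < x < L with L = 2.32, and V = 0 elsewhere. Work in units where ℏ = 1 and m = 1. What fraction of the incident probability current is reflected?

R = 0.0409

Above the barrier the interior wavenumber is k₂ = √(2m(E − V_b))/ℏ = 7.225, giving phase k₂L = 16.76.
Matching at both interfaces gives T⁻¹ = 1 + V_b² sin²(k₂L) / [4E(E − V_b)] = 1.043, hence T = 0.959.
R = 1 − T = 0.0409.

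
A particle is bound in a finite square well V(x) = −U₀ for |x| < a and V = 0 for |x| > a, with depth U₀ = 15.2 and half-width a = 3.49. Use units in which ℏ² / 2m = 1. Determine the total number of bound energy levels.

N = 9

Define the well-strength parameter z₀ = (a/ℏ)√(2mU₀) = 3.49 × √(2·0.5·15.2) = 13.61.
The even/odd transcendental equations gain one root per π/2 in z₀, giving N = 1 + ⌊2z₀/π⌋ = 1 + ⌊8.662⌋ = 9.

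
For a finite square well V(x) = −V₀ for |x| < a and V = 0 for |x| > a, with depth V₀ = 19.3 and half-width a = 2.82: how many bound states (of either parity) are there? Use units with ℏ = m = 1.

Define the well-strength parameter z₀ = (a/ℏ)√(2mV₀) = 2.82 × √(2·1·19.3) = 17.52.
A new bound state (alternating even/odd) appears each time z₀ passes a multiple of π/2, so N = ⌊2z₀/π⌋ + 1 = ⌊11.15⌋ + 1 = 12.

N = 12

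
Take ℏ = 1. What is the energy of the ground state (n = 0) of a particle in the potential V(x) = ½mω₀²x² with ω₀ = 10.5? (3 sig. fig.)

The oscillator eigenvalues are E_n = ℏω₀(n + ½), so E_0 = 10.5 × 0.5 = 5.250.

E = 5.25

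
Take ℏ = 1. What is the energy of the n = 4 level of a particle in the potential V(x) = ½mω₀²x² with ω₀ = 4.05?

The oscillator eigenvalues are E_n = ℏω₀(n + ½), so E_4 = 4.05 × 4.5 = 18.23.

E = 18.2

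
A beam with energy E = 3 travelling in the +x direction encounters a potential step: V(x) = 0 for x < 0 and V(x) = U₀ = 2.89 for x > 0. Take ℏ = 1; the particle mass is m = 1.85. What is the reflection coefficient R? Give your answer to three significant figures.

The wavenumbers are k₁ = √(2mE)/ℏ = 3.332 on the left and k₂ = √(2m(E − U₀))/ℏ = 0.6380 on the right.
Matching ψ and ψ′ at x = 0 gives r = (k₁ − k₂)/(k₁ + k₂), so R = r² = 0.4605 and T = 1 − R = 0.5395.

R = 0.460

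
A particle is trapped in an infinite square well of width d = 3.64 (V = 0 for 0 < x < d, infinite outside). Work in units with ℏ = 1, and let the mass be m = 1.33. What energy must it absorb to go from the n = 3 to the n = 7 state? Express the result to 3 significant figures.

E_n = n²π²ℏ²/(2md²), so ΔE = (7² − 3²) π²ℏ²/(2md²).
ΔE = 40 × π² / (2 × 1.33 × 3.64²) = 11.20.

ΔE = 11.2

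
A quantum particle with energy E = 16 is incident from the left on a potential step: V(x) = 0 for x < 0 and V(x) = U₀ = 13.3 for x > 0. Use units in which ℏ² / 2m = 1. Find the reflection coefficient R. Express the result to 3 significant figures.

R = 0.174

The wavenumbers are k₁ = √(2mE)/ℏ = 4.000 on the left and k₂ = √(2m(E − U₀))/ℏ = 1.643 on the right.
Matching ψ and ψ′ at x = 0 gives r = (k₁ − k₂)/(k₁ + k₂), so R = r² = 0.1744 and T = 1 − R = 0.8256.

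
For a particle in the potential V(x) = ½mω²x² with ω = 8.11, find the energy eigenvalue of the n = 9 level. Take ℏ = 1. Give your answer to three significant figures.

E = 77.0

The oscillator eigenvalues are E_n = ℏω(n + ½), so E_9 = 8.11 × 9.5 = 77.05.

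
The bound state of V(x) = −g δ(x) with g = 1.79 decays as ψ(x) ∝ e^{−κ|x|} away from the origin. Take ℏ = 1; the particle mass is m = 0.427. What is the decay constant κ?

κ = 0.764

Integrate −(ℏ²/2m)ψ'' − gδ(x)ψ = Eψ from −ε to +ε: the ψ'' term gives ψ'(0⁺) − ψ'(0⁻) and the δ term gives −(2mg/ℏ²)ψ(0).
With ψ ∝ e^{−κ|x|} this yields −2κ = −2mg/ℏ², so κ = mg/ℏ² = 0.7643.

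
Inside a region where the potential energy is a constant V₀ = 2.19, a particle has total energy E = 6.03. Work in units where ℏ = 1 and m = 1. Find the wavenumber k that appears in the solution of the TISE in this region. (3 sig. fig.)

k = 2.77

With E > V₀ the solution is oscillatory, ψ ∝ e^{±ikx} with k = √(2m(E − V₀))/ℏ.
k = √(2 × 1 × 3.84) = 2.771.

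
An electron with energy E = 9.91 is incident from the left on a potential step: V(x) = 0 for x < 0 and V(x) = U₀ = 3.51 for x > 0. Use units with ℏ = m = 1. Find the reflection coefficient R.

R = 0.0119

On each side the TISE gives plane waves with k = √(2m(E − V))/ℏ: k₁ = √(2·1·9.91) = 4.452, k₂ = √(2·1·6.4) = 3.578.
Matching ψ and ψ′ at x = 0 gives r = (k₁ − k₂)/(k₁ + k₂), so R = r² = 0.01185 and T = 1 − R = 0.9881.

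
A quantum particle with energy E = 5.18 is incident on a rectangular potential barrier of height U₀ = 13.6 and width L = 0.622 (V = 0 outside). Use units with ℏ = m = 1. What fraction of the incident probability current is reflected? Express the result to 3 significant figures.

R = 0.977

E < U₀: inside the barrier ψ ∝ e^{±κx} with κ = √(2m(U₀ − E))/ℏ = 4.104.
κL = 2.552, sinh(κL) = 6.380.
Matching ψ, ψ′ at both faces gives T = [1 + U₀² sinh²(κL) / (4E(U₀ − E))]⁻¹ = 1/44.16 = 0.0226.
R = 1 − T = 0.977.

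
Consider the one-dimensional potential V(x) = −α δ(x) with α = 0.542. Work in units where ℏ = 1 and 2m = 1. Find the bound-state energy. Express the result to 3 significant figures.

E = -0.0734

For x ≠ 0 the bound state is ψ ∝ e^{−κ|x|}; integrating the TISE across the delta gives the cusp condition 2κ = 2mα/ℏ², so κ = 0.2710.
Then E = −ℏ²κ²/(2m) = −mα²/(2ℏ²) = -0.07344.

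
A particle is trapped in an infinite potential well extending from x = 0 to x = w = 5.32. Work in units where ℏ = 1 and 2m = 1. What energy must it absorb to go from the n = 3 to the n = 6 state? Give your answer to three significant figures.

ΔE = 9.42

E_n = n²π²ℏ²/(2mw²), so ΔE = (6² − 3²) π²ℏ²/(2mw²).
ΔE = 27 × π² / (2 × 0.5 × 5.32²) = 9.415.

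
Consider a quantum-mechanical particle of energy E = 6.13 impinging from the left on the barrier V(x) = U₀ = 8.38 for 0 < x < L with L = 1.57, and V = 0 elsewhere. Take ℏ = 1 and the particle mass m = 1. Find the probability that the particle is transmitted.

E < U₀: inside the barrier ψ ∝ e^{±κx} with κ = √(2m(U₀ − E))/ℏ = 2.121.
κL = 3.330, sinh(κL) = 13.96.
Matching ψ, ψ′ at both faces gives T = [1 + U₀² sinh²(κL) / (4E(U₀ − E))]⁻¹ = 1/249.0 = 0.00402.

T = 0.00402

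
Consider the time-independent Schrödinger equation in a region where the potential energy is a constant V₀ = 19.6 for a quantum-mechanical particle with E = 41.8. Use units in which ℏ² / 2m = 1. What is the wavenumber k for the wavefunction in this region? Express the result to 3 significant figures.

With E > V₀ the solution is oscillatory, ψ ∝ e^{±ikx} with k = √(2m(E − V₀))/ℏ.
k = √(2 × 0.5 × 22.2) = 4.712.

k = 4.71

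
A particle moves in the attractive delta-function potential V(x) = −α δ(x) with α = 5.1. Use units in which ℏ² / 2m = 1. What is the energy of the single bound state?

E = -6.50

For x ≠ 0 the bound state is ψ ∝ e^{−κ|x|}; integrating the TISE across the delta gives the cusp condition 2κ = 2mα/ℏ², so κ = 2.550.
Then E = −ℏ²κ²/(2m) = −mα²/(2ℏ²) = -6.503.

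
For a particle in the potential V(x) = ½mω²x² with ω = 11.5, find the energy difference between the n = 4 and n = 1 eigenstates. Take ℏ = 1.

ΔE = 34.5

E_n = ℏω(n + ½), so ΔE = (4 − 1) ℏω = 3 × 11.5 = 34.50.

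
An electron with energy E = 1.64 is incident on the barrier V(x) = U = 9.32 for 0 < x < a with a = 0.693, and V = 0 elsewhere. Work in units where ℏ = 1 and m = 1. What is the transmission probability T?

T = 0.0101

E < U: inside the barrier ψ ∝ e^{±κx} with κ = √(2m(U − E))/ℏ = 3.919.
κa = 2.716, sinh(κa) = 7.527.
The exact tunnelling result is T⁻¹ = 1 + U² sinh²(κa) / [4E(U − E)] = 98.67, so T = 0.0101.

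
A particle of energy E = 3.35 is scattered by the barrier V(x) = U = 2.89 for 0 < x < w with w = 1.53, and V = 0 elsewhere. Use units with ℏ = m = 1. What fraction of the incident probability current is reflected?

R = 0.573

E > U: inside the barrier k₂ = √(2m(E − U))/ℏ = 0.9592, k₂w = 1.468.
Matching at both interfaces gives T⁻¹ = 1 + U² sin²(k₂w) / [4E(E − U)] = 2.341, hence T = 0.427.
R = 1 − T = 0.573.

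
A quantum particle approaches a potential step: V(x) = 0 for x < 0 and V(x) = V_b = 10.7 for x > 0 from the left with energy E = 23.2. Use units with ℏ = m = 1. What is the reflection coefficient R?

The wavenumbers are k₁ = √(2mE)/ℏ = 6.812 on the left and k₂ = √(2m(E − V_b))/ℏ = 5.000 on the right.
Continuity of ψ and ψ′ at the step yields the reflection amplitude r = (k₁ − k₂)/(k₁ + k₂) = 0.1534; thus R = |r|² = 0.02353, T = 0.9765.

R = 0.0235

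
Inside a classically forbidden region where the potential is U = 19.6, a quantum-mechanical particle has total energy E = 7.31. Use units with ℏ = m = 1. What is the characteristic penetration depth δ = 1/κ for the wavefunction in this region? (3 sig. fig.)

Since E < U the TISE in this region is ψ'' = κ²ψ with κ = √(2m(U − E))/ℏ.
κ = √(2 × 1 × 12.29) = 4.958. The penetration depth is δ = 1/κ = 0.202.

δ = 0.202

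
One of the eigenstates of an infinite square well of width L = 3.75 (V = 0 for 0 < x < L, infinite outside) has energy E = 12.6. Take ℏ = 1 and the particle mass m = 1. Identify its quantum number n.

From E_n = n²π²ℏ²/(2mL²) invert to n = √(2mL²E)/(πℏ).
n = (3.75/π) × √(2 × 1 × 12.6) = 5.992 → n = 6.

n = 6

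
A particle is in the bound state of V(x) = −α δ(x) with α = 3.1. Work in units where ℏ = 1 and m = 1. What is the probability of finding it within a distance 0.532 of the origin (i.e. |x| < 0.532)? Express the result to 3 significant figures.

P = 0.963

The normalised bound state is ψ = √κ e^{−κ|x|} with κ = mα/ℏ² = 3.100.
P(|x| < d) = ∫_{−d}^{d} κ e^{−2κ|x|} dx = 1 − e^{−2κd} = 1 − e^{−3.298} = 0.9631.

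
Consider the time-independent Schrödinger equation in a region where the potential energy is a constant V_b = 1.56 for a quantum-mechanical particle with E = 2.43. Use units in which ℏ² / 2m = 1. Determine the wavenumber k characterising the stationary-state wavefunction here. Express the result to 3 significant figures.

With E > V_b the solution is oscillatory, ψ ∝ e^{±ikx} with k = √(2m(E − V_b))/ℏ.
k = √(2 × 0.5 × 0.87) = 0.9327.

k = 0.933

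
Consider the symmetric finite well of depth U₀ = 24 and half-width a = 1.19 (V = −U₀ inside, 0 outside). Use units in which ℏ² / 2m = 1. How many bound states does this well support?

The dimensionless depth is z₀ = a√(2mU₀)/ℏ = 1.19 × √(24.00) = 5.830.
A new bound state (alternating even/odd) appears each time z₀ passes a multiple of π/2, so N = ⌊2z₀/π⌋ + 1 = ⌊3.711⌋ + 1 = 4.

N = 4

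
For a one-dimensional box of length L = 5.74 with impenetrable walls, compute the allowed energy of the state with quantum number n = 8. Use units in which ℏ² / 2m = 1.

E = 19.2

Requiring ψ(0) = ψ(L) = 0 quantises k = nπ/L, hence E_n = ℏ²k²/2m = n²π²ℏ²/(2mL²).
E_8 = 8² × π² / (2 × 0.5 × 5.74²) = 19.17.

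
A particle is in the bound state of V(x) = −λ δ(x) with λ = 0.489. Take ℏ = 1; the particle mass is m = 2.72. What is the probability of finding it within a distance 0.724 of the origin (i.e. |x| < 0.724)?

The normalised bound state is ψ = √κ e^{−κ|x|} with κ = mλ/ℏ² = 1.330.
P(|x| < d) = ∫_{−d}^{d} κ e^{−2κ|x|} dx = 1 − e^{−2κd} = 1 − e^{−1.926} = 0.8543.

P = 0.854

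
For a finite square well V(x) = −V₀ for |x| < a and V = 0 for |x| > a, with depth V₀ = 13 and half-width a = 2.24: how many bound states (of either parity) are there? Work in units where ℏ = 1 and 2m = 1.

N = 6

Define the well-strength parameter z₀ = (a/ℏ)√(2mV₀) = 2.24 × √(2·0.5·13) = 8.076.
The even/odd transcendental equations gain one root per π/2 in z₀, giving N = 1 + ⌊2z₀/π⌋ = 1 + ⌊5.142⌋ = 6.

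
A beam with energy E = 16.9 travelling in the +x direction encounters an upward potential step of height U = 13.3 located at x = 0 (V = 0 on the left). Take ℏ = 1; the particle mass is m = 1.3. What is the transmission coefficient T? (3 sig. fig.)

T = 0.864

The wavenumbers are k₁ = √(2mE)/ℏ = 6.629 on the left and k₂ = √(2m(E − U))/ℏ = 3.059 on the right.
Matching ψ and ψ′ at x = 0 gives r = (k₁ − k₂)/(k₁ + k₂), so R = r² = 0.1357 and T = 1 − R = 0.8643.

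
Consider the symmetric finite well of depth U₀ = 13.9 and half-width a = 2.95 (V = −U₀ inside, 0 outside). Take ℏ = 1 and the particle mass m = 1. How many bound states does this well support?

N = 10

Define the well-strength parameter z₀ = (a/ℏ)√(2mU₀) = 2.95 × √(2·1·13.9) = 15.55.
The even/odd transcendental equations gain one root per π/2 in z₀, giving N = 1 + ⌊2z₀/π⌋ = 1 + ⌊9.902⌋ = 10.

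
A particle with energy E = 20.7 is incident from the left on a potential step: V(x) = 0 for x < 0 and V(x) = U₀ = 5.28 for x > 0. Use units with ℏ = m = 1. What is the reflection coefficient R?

R = 0.00540

The wavenumbers are k₁ = √(2mE)/ℏ = 6.434 on the left and k₂ = √(2m(E − U₀))/ℏ = 5.553 on the right.
Matching ψ and ψ′ at x = 0 gives r = (k₁ − k₂)/(k₁ + k₂), so R = r² = 0.005400 and T = 1 − R = 0.9946.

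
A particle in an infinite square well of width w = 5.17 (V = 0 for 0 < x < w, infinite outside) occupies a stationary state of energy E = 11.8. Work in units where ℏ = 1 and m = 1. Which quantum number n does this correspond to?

n = 8

For an infinite well E_n = n²π²ℏ²/(2mw²), so n = (w/πℏ)√(2mE).
n = (5.17/π) × √(2 × 1 × 11.8) = 7.995 → n = 8.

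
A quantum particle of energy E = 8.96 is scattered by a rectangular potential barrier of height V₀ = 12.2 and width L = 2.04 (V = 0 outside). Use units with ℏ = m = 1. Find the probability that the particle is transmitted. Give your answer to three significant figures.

Since E < V₀ the interior solution is evanescent with decay constant κ = √(2m(V₀ − E))/ℏ = 2.546.
κL = 5.193, sinh(κL) = 90.00.
The exact tunnelling result is T⁻¹ = 1 + V₀² sinh²(κL) / [4E(V₀ − E)] = 10380, so T = 0.0000963.

T = 0.0000963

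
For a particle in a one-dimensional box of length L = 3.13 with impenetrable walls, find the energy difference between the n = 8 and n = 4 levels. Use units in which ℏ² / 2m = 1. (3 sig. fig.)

ΔE = 48.4

E_n = n²π²ℏ²/(2mL²), so ΔE = (8² − 4²) π²ℏ²/(2mL²).
ΔE = 48 × π² / (2 × 0.5 × 3.13²) = 48.36.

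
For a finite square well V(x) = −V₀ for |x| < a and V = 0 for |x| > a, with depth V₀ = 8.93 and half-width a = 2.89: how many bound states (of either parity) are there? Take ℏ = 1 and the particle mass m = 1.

N = 8

Define the well-strength parameter z₀ = (a/ℏ)√(2mV₀) = 2.89 × √(2·1·8.93) = 12.21.
A new bound state (alternating even/odd) appears each time z₀ passes a multiple of π/2, so N = ⌊2z₀/π⌋ + 1 = ⌊7.775⌋ + 1 = 8.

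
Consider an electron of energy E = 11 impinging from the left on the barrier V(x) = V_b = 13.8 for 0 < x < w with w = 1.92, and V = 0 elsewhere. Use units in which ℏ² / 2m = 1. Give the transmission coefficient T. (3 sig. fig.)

Since E < V_b the interior solution is evanescent with decay constant κ = √(2m(V_b − E))/ℏ = 1.673.
κw = 3.213, sinh(κw) = 12.40.
The exact tunnelling result is T⁻¹ = 1 + V_b² sinh²(κw) / [4E(V_b − E)] = 238.8, so T = 0.00419.

T = 0.00419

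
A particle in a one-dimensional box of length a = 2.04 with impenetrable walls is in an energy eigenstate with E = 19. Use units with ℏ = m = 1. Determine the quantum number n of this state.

n = 4

From E_n = n²π²ℏ²/(2ma²) invert to n = √(2ma²E)/(πℏ).
n = (2.04/π) × √(2 × 1 × 19) = 4.003 → n = 4.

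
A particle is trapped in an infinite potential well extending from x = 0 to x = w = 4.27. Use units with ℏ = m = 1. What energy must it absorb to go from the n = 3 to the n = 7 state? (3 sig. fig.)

E_n = n²π²ℏ²/(2mw²), so ΔE = (7² − 3²) π²ℏ²/(2mw²).
ΔE = 40 × π² / (2 × 1 × 4.27²) = 10.83.

ΔE = 10.8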